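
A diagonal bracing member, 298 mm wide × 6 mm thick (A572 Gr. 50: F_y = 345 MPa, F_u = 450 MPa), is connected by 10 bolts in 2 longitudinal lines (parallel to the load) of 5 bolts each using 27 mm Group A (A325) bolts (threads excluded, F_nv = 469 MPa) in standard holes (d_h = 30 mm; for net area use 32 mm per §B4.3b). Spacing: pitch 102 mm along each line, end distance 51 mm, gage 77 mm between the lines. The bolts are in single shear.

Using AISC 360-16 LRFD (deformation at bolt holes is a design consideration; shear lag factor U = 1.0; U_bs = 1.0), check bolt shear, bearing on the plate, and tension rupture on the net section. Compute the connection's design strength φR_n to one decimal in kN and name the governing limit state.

473.9 kN (net-section rupture governs)

Bolt shear: A_b = π(27)²/4 = 572.56 mm². φR_n = 0.75 × 469 × 572.56 × 10 × 1 = 2014.0 kN.
Bearing (6 mm plate, F_u = 450 MPa): end bolts L_c = 51 − 30/2 = 36, R_n = min(1.2×36×6×450, 2.4×27×6×450) = 116.64 kN/bolt; interior L_c = 102 − 30 = 72, R_n = 174.96 kN/bolt. φR_n = 0.75 × (2×116.64 + 8×174.96) = 1224.7 kN.
Tension rupture (net): A_n = (298 − 2×32)×6 = 1404 mm² (U = 1.0, A_e = A_n). φR_n = 0.75 × 450 × 1404 = 473.9 kN.
Governing: min(2014.0, 1224.7, 473.9) = 473.9 kN → net-section rupture.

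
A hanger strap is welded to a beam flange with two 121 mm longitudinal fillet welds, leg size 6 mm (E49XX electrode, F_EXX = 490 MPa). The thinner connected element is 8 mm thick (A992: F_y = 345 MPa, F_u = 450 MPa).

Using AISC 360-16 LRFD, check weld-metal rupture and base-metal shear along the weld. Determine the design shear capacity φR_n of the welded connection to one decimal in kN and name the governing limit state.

Weld metal: throat = 0.707×6 = 4.242 mm, L = 2×121 = 242 mm. φR_n = 0.75 × 0.6 × 490 × 4.242 × 242 = 226.4 kN.
Base metal shear (8 mm plate): yield φR_n = 1.0×0.6×345×8×242 = 400.8 kN; rupture φR_n = 0.75×0.6×450×8×242 = 392.0 kN; take 392.0 kN (rupture).
Governing: min(226.4, 392.0) = 226.4 kN → weld metal.

226.4 kN (weld metal governs)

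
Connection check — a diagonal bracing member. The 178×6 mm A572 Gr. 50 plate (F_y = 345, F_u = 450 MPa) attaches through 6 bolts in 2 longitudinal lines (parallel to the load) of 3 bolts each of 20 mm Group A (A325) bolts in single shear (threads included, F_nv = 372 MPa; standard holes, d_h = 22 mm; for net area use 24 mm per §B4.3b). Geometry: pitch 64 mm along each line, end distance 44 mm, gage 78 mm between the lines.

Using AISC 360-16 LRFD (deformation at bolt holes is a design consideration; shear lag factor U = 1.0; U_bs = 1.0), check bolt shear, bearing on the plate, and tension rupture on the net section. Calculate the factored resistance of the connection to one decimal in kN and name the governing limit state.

263.3 kN (net-section rupture governs)

Bolt shear: A_b = π(20)²/4 = 314.16 mm². φR_n = 0.75 × 372 × 314.16 × 6 × 1 = 525.9 kN.
Bearing (6 mm plate, F_u = 450 MPa): end bolts L_c = 44 − 22/2 = 33, R_n = min(1.2×33×6×450, 2.4×20×6×450) = 106.92 kN/bolt; interior L_c = 64 − 22 = 42, R_n = 129.6 kN/bolt. φR_n = 0.75 × (2×106.92 + 4×129.6) = 549.2 kN.
Tension rupture (net): A_n = (178 − 2×24)×6 = 780 mm² (U = 1.0, A_e = A_n). φR_n = 0.75 × 450 × 780 = 263.3 kN.
Governing: min(525.9, 549.2, 263.3) = 263.3 kN → net-section rupture.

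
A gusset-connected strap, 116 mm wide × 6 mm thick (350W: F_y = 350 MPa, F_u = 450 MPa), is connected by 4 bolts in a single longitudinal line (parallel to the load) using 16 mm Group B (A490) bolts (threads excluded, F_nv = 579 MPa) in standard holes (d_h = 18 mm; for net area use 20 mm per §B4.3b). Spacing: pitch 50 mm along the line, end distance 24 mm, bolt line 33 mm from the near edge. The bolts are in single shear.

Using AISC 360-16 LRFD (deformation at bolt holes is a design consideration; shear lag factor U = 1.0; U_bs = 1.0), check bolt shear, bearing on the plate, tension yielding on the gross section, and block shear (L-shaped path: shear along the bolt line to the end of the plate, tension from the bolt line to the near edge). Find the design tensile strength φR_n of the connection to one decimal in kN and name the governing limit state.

Bolt shear: A_b = π(16)²/4 = 201.06 mm². φR_n = 0.75 × 579 × 201.06 × 4 × 1 = 349.2 kN.
Bearing (6 mm plate, F_u = 450 MPa): end bolts L_c = 24 − 18/2 = 15, R_n = min(1.2×15×6×450, 2.4×16×6×450) = 48.6 kN/bolt; interior L_c = 50 − 18 = 32, R_n = 103.68 kN/bolt. φR_n = 0.75 × (1×48.6 + 3×103.68) = 269.7 kN.
Tension yield (gross): A_g = 116×6 = 696 mm². φR_n = 0.90 × 350 × 696 = 219.2 kN.
Block shear: shear path 1×[24+3×50] = 1×174 mm, A_gv = 1044, A_nv = 1×(174 − 3.5×20)×6 = 624 mm²; tension to near edge: (33 − 0.5×20)×6 = 138 mm². R_n = min(0.6×450×624, 0.6×350×1044) + 1.0×450×138 = min(168.48, 219.24) + 62.1 = 230.58 kN. φR_n = 0.75 × 230.58 = 172.9 kN.
Governing: min(349.2, 269.7, 219.2, 172.9) = 172.9 kN → block shear.

172.9 kN (block shear governs)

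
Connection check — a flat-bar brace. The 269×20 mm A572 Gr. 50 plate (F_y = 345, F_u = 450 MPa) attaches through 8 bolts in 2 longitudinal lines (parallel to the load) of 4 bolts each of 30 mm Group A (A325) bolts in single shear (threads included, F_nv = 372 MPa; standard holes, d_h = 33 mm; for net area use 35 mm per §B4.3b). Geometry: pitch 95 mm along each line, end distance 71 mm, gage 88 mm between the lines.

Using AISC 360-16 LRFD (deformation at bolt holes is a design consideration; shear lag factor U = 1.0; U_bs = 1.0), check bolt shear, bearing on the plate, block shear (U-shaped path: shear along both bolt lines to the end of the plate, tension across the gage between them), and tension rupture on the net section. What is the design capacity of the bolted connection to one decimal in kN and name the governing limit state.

1343.3 kN (net-section rupture governs)

Bolt shear: A_b = π(30)²/4 = 706.86 mm². φR_n = 0.75 × 372 × 706.86 × 8 × 1 = 1577.7 kN.
Bearing (20 mm plate, F_u = 450 MPa): end bolts L_c = 71 − 33/2 = 54.5, R_n = min(1.2×54.5×20×450, 2.4×30×20×450) = 588.6 kN/bolt; interior L_c = 95 − 33 = 62, R_n = 648 kN/bolt. φR_n = 0.75 × (2×588.6 + 6×648) = 3798.9 kN.
Block shear: shear path 2×[71+3×95] = 2×356 mm, A_gv = 14240, A_nv = 2×(356 − 3.5×35)×20 = 9340 mm²; tension across gage: (88 − 1×35)×20 = 1060 mm². R_n = min(0.6×450×9340, 0.6×345×14240) + 1.0×450×1060 = min(2521.8, 2947.7) + 477 = 2998.8 kN. φR_n = 0.75 × 2998.8 = 2249.1 kN.
Tension rupture (net): A_n = (269 − 2×35)×20 = 3980 mm² (U = 1.0, A_e = A_n). φR_n = 0.75 × 450 × 3980 = 1343.3 kN.
Governing: min(1577.7, 3798.9, 2249.1, 1343.3) = 1343.3 kN → net-section rupture.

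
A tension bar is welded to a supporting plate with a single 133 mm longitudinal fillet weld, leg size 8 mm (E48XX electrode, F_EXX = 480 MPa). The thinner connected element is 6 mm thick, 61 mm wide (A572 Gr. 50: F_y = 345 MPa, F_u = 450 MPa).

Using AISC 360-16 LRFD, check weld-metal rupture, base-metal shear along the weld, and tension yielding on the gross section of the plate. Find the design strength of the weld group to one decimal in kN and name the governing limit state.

113.6 kN (gross-section yield governs)

Weld metal: throat = 0.707×8 = 5.656 mm, L = 133 mm. φR_n = 0.75 × 0.6 × 480 × 5.656 × 133 = 162.5 kN.
Base metal shear (6 mm plate): yield φR_n = 1.0×0.6×345×6×133 = 165.2 kN; rupture φR_n = 0.75×0.6×450×6×133 = 161.6 kN; take 161.6 kN (rupture).
Tension yield (gross): A_g = 61×6 = 366 mm². φR_n = 0.90 × 345 × 366 = 113.6 kN.
Governing: min(162.5, 161.6, 113.6) = 113.6 kN → gross-section yield.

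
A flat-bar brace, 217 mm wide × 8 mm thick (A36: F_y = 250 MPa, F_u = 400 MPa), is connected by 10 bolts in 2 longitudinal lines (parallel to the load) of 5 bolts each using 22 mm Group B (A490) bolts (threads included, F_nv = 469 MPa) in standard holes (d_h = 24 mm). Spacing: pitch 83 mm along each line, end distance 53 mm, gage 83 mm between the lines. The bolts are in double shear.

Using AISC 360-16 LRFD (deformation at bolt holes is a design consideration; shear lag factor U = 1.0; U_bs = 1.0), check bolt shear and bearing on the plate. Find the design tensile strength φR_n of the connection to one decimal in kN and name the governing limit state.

1249.9 kN (bearing governs)

Bolt shear: A_b = π(22)²/4 = 380.13 mm². φR_n = 0.75 × 469 × 380.13 × 10 × 2 = 2674.2 kN.
Bearing (8 mm plate, F_u = 400 MPa): end bolts L_c = 53 − 24/2 = 41, R_n = min(1.2×41×8×400, 2.4×22×8×400) = 157.44 kN/bolt; interior L_c = 83 − 24 = 59, R_n = 168.96 kN/bolt. φR_n = 0.75 × (2×157.44 + 8×168.96) = 1249.9 kN.
Governing: min(2674.2, 1249.9) = 1249.9 kN → bearing.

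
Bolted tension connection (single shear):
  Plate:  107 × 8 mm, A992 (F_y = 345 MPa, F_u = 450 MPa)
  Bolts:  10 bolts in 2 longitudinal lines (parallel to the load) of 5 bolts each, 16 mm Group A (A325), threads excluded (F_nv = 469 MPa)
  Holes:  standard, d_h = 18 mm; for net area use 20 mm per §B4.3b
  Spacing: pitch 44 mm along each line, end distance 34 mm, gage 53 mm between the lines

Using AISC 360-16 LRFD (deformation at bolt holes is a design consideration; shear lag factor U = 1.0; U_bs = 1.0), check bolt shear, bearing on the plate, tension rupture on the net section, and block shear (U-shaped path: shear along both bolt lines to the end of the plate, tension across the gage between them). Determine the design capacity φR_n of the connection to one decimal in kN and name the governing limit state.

180.9 kN (net-section rupture governs)

Bolt shear: A_b = π(16)²/4 = 201.06 mm². φR_n = 0.75 × 469 × 201.06 × 10 × 1 = 707.2 kN.
Bearing (8 mm plate, F_u = 450 MPa): end bolts L_c = 34 − 18/2 = 25, R_n = min(1.2×25×8×450, 2.4×16×8×450) = 108 kN/bolt; interior L_c = 44 − 18 = 26, R_n = 112.32 kN/bolt. φR_n = 0.75 × (2×108 + 8×112.32) = 835.9 kN.
Tension rupture (net): A_n = (107 − 2×20)×8 = 536 mm² (U = 1.0, A_e = A_n). φR_n = 0.75 × 450 × 536 = 180.9 kN.
Block shear: shear path 2×[34+4×44] = 2×210 mm, A_gv = 3360, A_nv = 2×(210 − 4.5×20)×8 = 1920 mm²; tension across gage: (53 − 1×20)×8 = 264 mm². R_n = min(0.6×450×1920, 0.6×345×3360) + 1.0×450×264 = min(518.4, 695.52) + 118.8 = 637.2 kN. φR_n = 0.75 × 637.2 = 477.9 kN.
Governing: min(707.2, 835.9, 180.9, 477.9) = 180.9 kN → net-section rupture.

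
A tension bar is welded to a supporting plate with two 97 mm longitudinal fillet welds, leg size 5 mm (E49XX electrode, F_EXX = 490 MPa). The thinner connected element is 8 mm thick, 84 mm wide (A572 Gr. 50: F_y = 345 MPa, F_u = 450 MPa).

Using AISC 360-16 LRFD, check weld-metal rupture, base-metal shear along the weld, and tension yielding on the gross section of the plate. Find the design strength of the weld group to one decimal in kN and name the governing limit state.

151.2 kN (weld metal governs)

Weld metal: throat = 0.707×5 = 3.535 mm, L = 2×97 = 194 mm. φR_n = 0.75 × 0.6 × 490 × 3.535 × 194 = 151.2 kN.
Base metal shear (8 mm plate): yield φR_n = 1.0×0.6×345×8×194 = 321.3 kN; rupture φR_n = 0.75×0.6×450×8×194 = 314.3 kN; take 314.3 kN (rupture).
Tension yield (gross): A_g = 84×8 = 672 mm². φR_n = 0.90 × 345 × 672 = 208.7 kN.
Governing: min(151.2, 314.3, 208.7) = 151.2 kN → weld metal.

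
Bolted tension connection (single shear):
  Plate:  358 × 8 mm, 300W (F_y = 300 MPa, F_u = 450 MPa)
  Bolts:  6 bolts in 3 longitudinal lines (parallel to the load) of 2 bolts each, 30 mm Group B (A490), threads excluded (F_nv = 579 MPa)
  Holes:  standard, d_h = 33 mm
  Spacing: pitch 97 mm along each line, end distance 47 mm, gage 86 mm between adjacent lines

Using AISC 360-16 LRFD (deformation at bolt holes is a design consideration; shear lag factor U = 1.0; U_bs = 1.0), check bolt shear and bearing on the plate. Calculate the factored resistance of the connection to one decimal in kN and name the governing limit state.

879.7 kN (bearing governs)

Bolt shear: A_b = π(30)²/4 = 706.86 mm². φR_n = 0.75 × 579 × 706.86 × 6 × 1 = 1841.7 kN.
Bearing (8 mm plate, F_u = 450 MPa): end bolts L_c = 47 − 33/2 = 30.5, R_n = min(1.2×30.5×8×450, 2.4×30×8×450) = 131.76 kN/bolt; interior L_c = 97 − 33 = 64, R_n = 259.2 kN/bolt. φR_n = 0.75 × (3×131.76 + 3×259.2) = 879.7 kN.
Governing: min(1841.7, 879.7) = 879.7 kN → bearing.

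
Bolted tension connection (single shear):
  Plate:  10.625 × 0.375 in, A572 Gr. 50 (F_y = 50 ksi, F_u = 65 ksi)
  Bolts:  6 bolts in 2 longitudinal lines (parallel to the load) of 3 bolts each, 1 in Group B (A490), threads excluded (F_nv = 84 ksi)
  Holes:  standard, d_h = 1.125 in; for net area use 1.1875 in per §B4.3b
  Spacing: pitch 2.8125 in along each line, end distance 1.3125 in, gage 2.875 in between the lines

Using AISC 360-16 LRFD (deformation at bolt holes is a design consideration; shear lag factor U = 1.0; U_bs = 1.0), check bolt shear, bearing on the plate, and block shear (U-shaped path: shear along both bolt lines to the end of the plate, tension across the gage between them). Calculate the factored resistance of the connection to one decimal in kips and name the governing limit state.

Bolt shear: A_b = π(1)²/4 = 0.7854 in². φR_n = 0.75 × 84 × 0.7854 × 6 × 1 = 296.9 kips.
Bearing (0.375 in plate, F_u = 65 ksi): end bolts L_c = 1.3125 − 1.125/2 = 0.75, R_n = min(1.2×0.75×0.375×65, 2.4×1×0.375×65) = 21.938 kips/bolt; interior L_c = 2.8125 − 1.125 = 1.6875, R_n = 49.359 kips/bolt. φR_n = 0.75 × (2×21.938 + 4×49.359) = 181.0 kips.
Block shear: shear path 2×[1.3125+2×2.8125] = 2×6.9375 in, A_gv = 5.2031, A_nv = 2×(6.9375 − 2.5×1.1875)×0.375 = 2.9766 in²; tension across gage: (2.875 − 1×1.1875)×0.375 = 0.63281 in². R_n = min(0.6×65×2.9766, 0.6×50×5.2031) + 1.0×65×0.63281 = min(116.09, 156.09) + 41.133 = 157.22 kips. φR_n = 0.75 × 157.22 = 117.9 kips.
Governing: min(296.9, 181.0, 117.9) = 117.9 kips → block shear.

117.9 kips (block shear governs)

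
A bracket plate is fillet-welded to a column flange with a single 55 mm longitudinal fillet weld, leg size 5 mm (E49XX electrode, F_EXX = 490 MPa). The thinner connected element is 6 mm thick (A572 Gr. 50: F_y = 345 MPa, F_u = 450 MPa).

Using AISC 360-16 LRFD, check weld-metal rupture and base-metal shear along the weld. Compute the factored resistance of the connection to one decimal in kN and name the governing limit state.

Weld metal: throat = 0.707×5 = 3.535 mm, L = 55 mm. φR_n = 0.75 × 0.6 × 490 × 3.535 × 55 = 42.9 kN.
Base metal shear (6 mm plate): yield φR_n = 1.0×0.6×345×6×55 = 68.3 kN; rupture φR_n = 0.75×0.6×450×6×55 = 66.8 kN; take 66.8 kN (rupture).
Governing: min(42.9, 66.8) = 42.9 kN → weld metal.

42.9 kN (weld metal governs)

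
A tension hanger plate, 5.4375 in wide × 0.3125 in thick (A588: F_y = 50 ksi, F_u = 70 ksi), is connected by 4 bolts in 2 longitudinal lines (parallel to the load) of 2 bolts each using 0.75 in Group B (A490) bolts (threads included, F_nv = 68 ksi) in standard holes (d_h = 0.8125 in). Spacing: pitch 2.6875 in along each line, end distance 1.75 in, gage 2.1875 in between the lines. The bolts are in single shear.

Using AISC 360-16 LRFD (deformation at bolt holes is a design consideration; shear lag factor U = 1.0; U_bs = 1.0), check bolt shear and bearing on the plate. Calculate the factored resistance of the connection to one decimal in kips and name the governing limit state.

90.1 kips (bolt shear governs)

Bolt shear: A_b = π(0.75)²/4 = 0.44179 in². φR_n = 0.75 × 68 × 0.44179 × 4 × 1 = 90.1 kips.
Bearing (0.3125 in plate, F_u = 70 ksi): end bolts L_c = 1.75 − 0.8125/2 = 1.34375, R_n = min(1.2×1.34375×0.3125×70, 2.4×0.75×0.3125×70) = 35.273 kips/bolt; interior L_c = 2.6875 − 0.8125 = 1.875, R_n = 39.375 kips/bolt. φR_n = 0.75 × (2×35.273 + 2×39.375) = 112.0 kips.
Governing: min(90.1, 112.0) = 90.1 kips → bolt shear.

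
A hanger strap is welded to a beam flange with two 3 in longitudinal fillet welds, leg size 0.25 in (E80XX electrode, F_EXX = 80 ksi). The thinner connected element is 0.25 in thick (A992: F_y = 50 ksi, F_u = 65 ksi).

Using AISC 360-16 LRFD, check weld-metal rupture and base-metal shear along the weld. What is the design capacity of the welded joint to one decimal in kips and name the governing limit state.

Weld metal: throat = 0.707×0.25 = 0.17675 in, L = 2×3 = 6 in. φR_n = 0.75 × 0.6 × 80 × 0.17675 × 6 = 38.2 kips.
Base metal shear (0.25 in plate): yield φR_n = 1.0×0.6×50×0.25×6 = 45.0 kips; rupture φR_n = 0.75×0.6×65×0.25×6 = 43.9 kips; take 43.9 kips (rupture).
Governing: min(38.2, 43.9) = 38.2 kips → weld metal.

38.2 kips (weld metal governs)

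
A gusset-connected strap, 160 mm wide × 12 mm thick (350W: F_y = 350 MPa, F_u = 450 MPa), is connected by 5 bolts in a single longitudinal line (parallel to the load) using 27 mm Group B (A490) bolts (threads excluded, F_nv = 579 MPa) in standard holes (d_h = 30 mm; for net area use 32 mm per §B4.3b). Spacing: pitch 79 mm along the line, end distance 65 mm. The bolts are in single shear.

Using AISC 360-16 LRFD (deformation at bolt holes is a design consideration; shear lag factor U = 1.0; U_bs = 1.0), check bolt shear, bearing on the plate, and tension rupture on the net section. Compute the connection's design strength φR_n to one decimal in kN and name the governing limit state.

Bolt shear: A_b = π(27)²/4 = 572.56 mm². φR_n = 0.75 × 579 × 572.56 × 5 × 1 = 1243.2 kN.
Bearing (12 mm plate, F_u = 450 MPa): end bolts L_c = 65 − 30/2 = 50, R_n = min(1.2×50×12×450, 2.4×27×12×450) = 324 kN/bolt; interior L_c = 79 − 30 = 49, R_n = 317.52 kN/bolt. φR_n = 0.75 × (1×324 + 4×317.52) = 1195.6 kN.
Tension rupture (net): A_n = (160 − 1×32)×12 = 1536 mm² (U = 1.0, A_e = A_n). φR_n = 0.75 × 450 × 1536 = 518.4 kN.
Governing: min(1243.2, 1195.6, 518.4) = 518.4 kN → net-section rupture.

518.4 kN (net-section rupture governs)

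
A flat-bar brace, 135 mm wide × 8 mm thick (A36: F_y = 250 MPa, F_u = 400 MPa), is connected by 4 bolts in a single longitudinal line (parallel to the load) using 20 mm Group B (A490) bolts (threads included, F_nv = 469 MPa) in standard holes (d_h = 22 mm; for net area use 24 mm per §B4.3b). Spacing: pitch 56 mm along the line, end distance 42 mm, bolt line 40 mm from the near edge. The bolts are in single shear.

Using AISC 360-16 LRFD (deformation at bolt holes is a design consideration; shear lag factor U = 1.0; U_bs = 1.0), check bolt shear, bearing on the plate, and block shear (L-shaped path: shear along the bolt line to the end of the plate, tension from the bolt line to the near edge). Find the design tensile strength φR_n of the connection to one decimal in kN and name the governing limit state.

248.6 kN (block shear governs)

Bolt shear: A_b = π(20)²/4 = 314.16 mm². φR_n = 0.75 × 469 × 314.16 × 4 × 1 = 442.0 kN.
Bearing (8 mm plate, F_u = 400 MPa): end bolts L_c = 42 − 22/2 = 31, R_n = min(1.2×31×8×400, 2.4×20×8×400) = 119.04 kN/bolt; interior L_c = 56 − 22 = 34, R_n = 130.56 kN/bolt. φR_n = 0.75 × (1×119.04 + 3×130.56) = 383.0 kN.
Block shear: shear path 1×[42+3×56] = 1×210 mm, A_gv = 1680, A_nv = 1×(210 − 3.5×24)×8 = 1008 mm²; tension to near edge: (40 − 0.5×24)×8 = 224 mm². R_n = min(0.6×400×1008, 0.6×250×1680) + 1.0×400×224 = min(241.92, 252) + 89.6 = 331.52 kN. φR_n = 0.75 × 331.52 = 248.6 kN.
Governing: min(442.0, 383.0, 248.6) = 248.6 kN → block shear.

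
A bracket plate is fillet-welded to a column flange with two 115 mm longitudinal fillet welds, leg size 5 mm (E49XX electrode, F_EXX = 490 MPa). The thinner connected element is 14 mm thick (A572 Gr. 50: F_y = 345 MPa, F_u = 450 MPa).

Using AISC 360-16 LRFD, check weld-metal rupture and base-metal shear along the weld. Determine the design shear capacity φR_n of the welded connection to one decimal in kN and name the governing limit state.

179.3 kN (weld metal governs)

Weld metal: throat = 0.707×5 = 3.535 mm, L = 2×115 = 230 mm. φR_n = 0.75 × 0.6 × 490 × 3.535 × 230 = 179.3 kN.
Base metal shear (14 mm plate): yield φR_n = 1.0×0.6×345×14×230 = 666.5 kN; rupture φR_n = 0.75×0.6×450×14×230 = 652.1 kN; take 652.1 kN (rupture).
Governing: min(179.3, 652.1) = 179.3 kN → weld metal.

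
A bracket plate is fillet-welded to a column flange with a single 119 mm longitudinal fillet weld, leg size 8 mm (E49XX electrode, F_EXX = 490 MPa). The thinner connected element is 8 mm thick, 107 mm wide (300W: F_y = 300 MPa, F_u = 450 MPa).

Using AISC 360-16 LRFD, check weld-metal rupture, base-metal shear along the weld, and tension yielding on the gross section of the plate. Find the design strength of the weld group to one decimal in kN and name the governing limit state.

Weld metal: throat = 0.707×8 = 5.656 mm, L = 119 mm. φR_n = 0.75 × 0.6 × 490 × 5.656 × 119 = 148.4 kN.
Base metal shear (8 mm plate): yield φR_n = 1.0×0.6×300×8×119 = 171.4 kN; rupture φR_n = 0.75×0.6×450×8×119 = 192.8 kN; take 171.4 kN (yield).
Tension yield (gross): A_g = 107×8 = 856 mm². φR_n = 0.90 × 300 × 856 = 231.1 kN.
Governing: min(148.4, 171.4, 231.1) = 148.4 kN → weld metal.

148.4 kN (weld metal governs)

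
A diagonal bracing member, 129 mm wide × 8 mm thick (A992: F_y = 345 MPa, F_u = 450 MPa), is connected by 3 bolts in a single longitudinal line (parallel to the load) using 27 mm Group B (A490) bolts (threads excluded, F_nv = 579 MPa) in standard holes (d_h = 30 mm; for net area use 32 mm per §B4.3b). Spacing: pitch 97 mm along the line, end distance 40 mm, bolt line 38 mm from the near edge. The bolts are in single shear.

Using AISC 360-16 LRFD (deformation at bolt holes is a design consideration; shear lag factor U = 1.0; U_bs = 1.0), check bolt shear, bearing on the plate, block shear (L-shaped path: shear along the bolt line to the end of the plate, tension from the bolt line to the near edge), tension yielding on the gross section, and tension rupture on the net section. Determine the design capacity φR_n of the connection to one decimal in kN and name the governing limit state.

261.9 kN (net-section rupture governs)

Bolt shear: A_b = π(27)²/4 = 572.56 mm². φR_n = 0.75 × 579 × 572.56 × 3 × 1 = 745.9 kN.
Bearing (8 mm plate, F_u = 450 MPa): end bolts L_c = 40 − 30/2 = 25, R_n = min(1.2×25×8×450, 2.4×27×8×450) = 108 kN/bolt; interior L_c = 97 − 30 = 67, R_n = 233.28 kN/bolt. φR_n = 0.75 × (1×108 + 2×233.28) = 430.9 kN.
Block shear: shear path 1×[40+2×97] = 1×234 mm, A_gv = 1872, A_nv = 1×(234 − 2.5×32)×8 = 1232 mm²; tension to near edge: (38 − 0.5×32)×8 = 176 mm². R_n = min(0.6×450×1232, 0.6×345×1872) + 1.0×450×176 = min(332.64, 387.5) + 79.2 = 411.84 kN. φR_n = 0.75 × 411.84 = 308.9 kN.
Tension yield (gross): A_g = 129×8 = 1032 mm². φR_n = 0.90 × 345 × 1032 = 320.4 kN.
Tension rupture (net): A_n = (129 − 1×32)×8 = 776 mm² (U = 1.0, A_e = A_n). φR_n = 0.75 × 450 × 776 = 261.9 kN.
Governing: min(745.9, 430.9, 308.9, 320.4, 261.9) = 261.9 kN → net-section rupture.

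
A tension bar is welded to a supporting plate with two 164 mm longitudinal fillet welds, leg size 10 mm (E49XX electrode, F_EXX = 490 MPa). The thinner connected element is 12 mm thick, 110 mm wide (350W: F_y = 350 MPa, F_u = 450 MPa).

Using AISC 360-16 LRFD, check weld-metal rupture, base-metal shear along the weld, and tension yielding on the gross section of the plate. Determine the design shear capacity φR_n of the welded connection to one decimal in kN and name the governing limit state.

415.8 kN (gross-section yield governs)

Weld metal: throat = 0.707×10 = 7.07 mm, L = 2×164 = 328 mm. φR_n = 0.75 × 0.6 × 490 × 7.07 × 328 = 511.3 kN.
Base metal shear (12 mm plate): yield φR_n = 1.0×0.6×350×12×328 = 826.6 kN; rupture φR_n = 0.75×0.6×450×12×328 = 797.0 kN; take 797.0 kN (rupture).
Tension yield (gross): A_g = 110×12 = 1320 mm². φR_n = 0.90 × 350 × 1320 = 415.8 kN.
Governing: min(511.3, 797.0, 415.8) = 415.8 kN → gross-section yield.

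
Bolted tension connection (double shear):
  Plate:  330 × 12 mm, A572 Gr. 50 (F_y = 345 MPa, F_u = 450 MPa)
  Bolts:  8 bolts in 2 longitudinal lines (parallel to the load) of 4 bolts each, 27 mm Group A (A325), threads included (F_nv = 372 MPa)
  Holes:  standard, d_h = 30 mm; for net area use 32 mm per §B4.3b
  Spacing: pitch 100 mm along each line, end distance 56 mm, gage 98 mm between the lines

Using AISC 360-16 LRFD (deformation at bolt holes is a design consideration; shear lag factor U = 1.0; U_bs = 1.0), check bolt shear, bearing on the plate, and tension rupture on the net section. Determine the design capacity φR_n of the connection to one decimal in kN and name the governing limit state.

Bolt shear: A_b = π(27)²/4 = 572.56 mm². φR_n = 0.75 × 372 × 572.56 × 8 × 2 = 2555.9 kN.
Bearing (12 mm plate, F_u = 450 MPa): end bolts L_c = 56 − 30/2 = 41, R_n = min(1.2×41×12×450, 2.4×27×12×450) = 265.68 kN/bolt; interior L_c = 100 − 30 = 70, R_n = 349.92 kN/bolt. φR_n = 0.75 × (2×265.68 + 6×349.92) = 1973.2 kN.
Tension rupture (net): A_n = (330 − 2×32)×12 = 3192 mm² (U = 1.0, A_e = A_n). φR_n = 0.75 × 450 × 3192 = 1077.3 kN.
Governing: min(2555.9, 1973.2, 1077.3) = 1077.3 kN → net-section rupture.

1077.3 kN (net-section rupture governs)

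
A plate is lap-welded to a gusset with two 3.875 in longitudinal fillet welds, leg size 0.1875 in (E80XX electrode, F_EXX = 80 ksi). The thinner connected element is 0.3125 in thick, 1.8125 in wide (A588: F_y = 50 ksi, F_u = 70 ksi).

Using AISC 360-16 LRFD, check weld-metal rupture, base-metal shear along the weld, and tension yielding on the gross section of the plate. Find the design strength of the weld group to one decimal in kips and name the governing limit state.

Weld metal: throat = 0.707×0.1875 = 0.13256 in, L = 2×3.875 = 7.75 in. φR_n = 0.75 × 0.6 × 80 × 0.13256 × 7.75 = 37.0 kips.
Base metal shear (0.3125 in plate): yield φR_n = 1.0×0.6×50×0.3125×7.75 = 72.7 kips; rupture φR_n = 0.75×0.6×70×0.3125×7.75 = 76.3 kips; take 72.7 kips (yield).
Tension yield (gross): A_g = 1.8125×0.3125 = 0.56641 in². φR_n = 0.90 × 50 × 0.56641 = 25.5 kips.
Governing: min(37.0, 72.7, 25.5) = 25.5 kips → gross-section yield.

25.5 kips (gross-section yield governs)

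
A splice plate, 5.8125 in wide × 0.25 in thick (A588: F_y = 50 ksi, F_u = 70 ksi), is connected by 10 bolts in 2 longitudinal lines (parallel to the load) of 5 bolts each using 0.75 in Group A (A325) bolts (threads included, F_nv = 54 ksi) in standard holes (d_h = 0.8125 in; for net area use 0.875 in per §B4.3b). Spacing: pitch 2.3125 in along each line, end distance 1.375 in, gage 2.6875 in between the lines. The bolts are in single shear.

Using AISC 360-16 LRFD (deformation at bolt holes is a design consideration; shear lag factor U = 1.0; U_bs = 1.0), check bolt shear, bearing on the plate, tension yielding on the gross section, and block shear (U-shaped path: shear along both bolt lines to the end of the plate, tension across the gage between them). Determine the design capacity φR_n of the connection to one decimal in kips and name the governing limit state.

Bolt shear: A_b = π(0.75)²/4 = 0.44179 in². φR_n = 0.75 × 54 × 0.44179 × 10 × 1 = 178.9 kips.
Bearing (0.25 in plate, F_u = 70 ksi): end bolts L_c = 1.375 − 0.8125/2 = 0.96875, R_n = min(1.2×0.96875×0.25×70, 2.4×0.75×0.25×70) = 20.344 kips/bolt; interior L_c = 2.3125 − 0.8125 = 1.5, R_n = 31.5 kips/bolt. φR_n = 0.75 × (2×20.344 + 8×31.5) = 219.5 kips.
Tension yield (gross): A_g = 5.8125×0.25 = 1.4531 in². φR_n = 0.90 × 50 × 1.4531 = 65.4 kips.
Block shear: shear path 2×[1.375+4×2.3125] = 2×10.625 in, A_gv = 5.3125, A_nv = 2×(10.625 − 4.5×0.875)×0.25 = 3.3438 in²; tension across gage: (2.6875 − 1×0.875)×0.25 = 0.45313 in². R_n = min(0.6×70×3.3438, 0.6×50×5.3125) + 1.0×70×0.45313 = min(140.44, 159.38) + 31.719 = 172.16 kips. φR_n = 0.75 × 172.16 = 129.1 kips.
Governing: min(178.9, 219.5, 65.4, 129.1) = 65.4 kips → gross-section yield.

65.4 kips (gross-section yield governs)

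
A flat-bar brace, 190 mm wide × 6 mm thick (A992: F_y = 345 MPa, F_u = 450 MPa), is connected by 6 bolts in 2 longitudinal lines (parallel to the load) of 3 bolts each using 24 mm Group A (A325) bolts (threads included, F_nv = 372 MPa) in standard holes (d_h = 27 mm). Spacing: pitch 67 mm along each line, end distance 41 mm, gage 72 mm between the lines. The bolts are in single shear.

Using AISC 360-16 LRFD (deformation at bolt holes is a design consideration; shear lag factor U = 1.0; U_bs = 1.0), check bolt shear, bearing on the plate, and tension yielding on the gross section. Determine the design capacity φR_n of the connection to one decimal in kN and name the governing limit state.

Bolt shear: A_b = π(24)²/4 = 452.39 mm². φR_n = 0.75 × 372 × 452.39 × 6 × 1 = 757.3 kN.
Bearing (6 mm plate, F_u = 450 MPa): end bolts L_c = 41 − 27/2 = 27.5, R_n = min(1.2×27.5×6×450, 2.4×24×6×450) = 89.1 kN/bolt; interior L_c = 67 − 27 = 40, R_n = 129.6 kN/bolt. φR_n = 0.75 × (2×89.1 + 4×129.6) = 522.5 kN.
Tension yield (gross): A_g = 190×6 = 1140 mm². φR_n = 0.90 × 345 × 1140 = 354.0 kN.
Governing: min(757.3, 522.5, 354.0) = 354.0 kN → gross-section yield.

354.0 kN (gross-section yield governs)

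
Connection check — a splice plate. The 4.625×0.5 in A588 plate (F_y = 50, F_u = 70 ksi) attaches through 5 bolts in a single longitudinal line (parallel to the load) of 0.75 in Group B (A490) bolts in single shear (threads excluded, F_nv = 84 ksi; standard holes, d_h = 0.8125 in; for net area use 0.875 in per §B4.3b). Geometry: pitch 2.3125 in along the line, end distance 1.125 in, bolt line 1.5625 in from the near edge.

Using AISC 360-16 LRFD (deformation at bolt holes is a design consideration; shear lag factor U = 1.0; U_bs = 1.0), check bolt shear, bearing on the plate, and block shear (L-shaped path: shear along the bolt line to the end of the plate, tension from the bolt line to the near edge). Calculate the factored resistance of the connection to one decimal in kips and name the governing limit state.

130.9 kips (block shear governs)

Bolt shear: A_b = π(0.75)²/4 = 0.44179 in². φR_n = 0.75 × 84 × 0.44179 × 5 × 1 = 139.2 kips.
Bearing (0.5 in plate, F_u = 70 ksi): end bolts L_c = 1.125 − 0.8125/2 = 0.71875, R_n = min(1.2×0.71875×0.5×70, 2.4×0.75×0.5×70) = 30.188 kips/bolt; interior L_c = 2.3125 − 0.8125 = 1.5, R_n = 63 kips/bolt. φR_n = 0.75 × (1×30.188 + 4×63) = 211.6 kips.
Block shear: shear path 1×[1.125+4×2.3125] = 1×10.375 in, A_gv = 5.1875, A_nv = 1×(10.375 − 4.5×0.875)×0.5 = 3.2188 in²; tension to near edge: (1.5625 − 0.5×0.875)×0.5 = 0.5625 in². R_n = min(0.6×70×3.2188, 0.6×50×5.1875) + 1.0×70×0.5625 = min(135.19, 155.63) + 39.375 = 174.57 kips. φR_n = 0.75 × 174.57 = 130.9 kips.
Governing: min(139.2, 211.6, 130.9) = 130.9 kips → block shear.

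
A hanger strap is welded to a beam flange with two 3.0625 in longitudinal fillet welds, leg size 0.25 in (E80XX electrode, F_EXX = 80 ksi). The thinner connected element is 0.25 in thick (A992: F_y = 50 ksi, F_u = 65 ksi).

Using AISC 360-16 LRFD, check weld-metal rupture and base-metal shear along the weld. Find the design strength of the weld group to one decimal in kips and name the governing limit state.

Weld metal: throat = 0.707×0.25 = 0.17675 in, L = 2×3.0625 = 6.125 in. φR_n = 0.75 × 0.6 × 80 × 0.17675 × 6.125 = 39.0 kips.
Base metal shear (0.25 in plate): yield φR_n = 1.0×0.6×50×0.25×6.125 = 45.9 kips; rupture φR_n = 0.75×0.6×65×0.25×6.125 = 44.8 kips; take 44.8 kips (rupture).
Governing: min(39.0, 44.8) = 39.0 kips → weld metal.

39.0 kips (weld metal governs)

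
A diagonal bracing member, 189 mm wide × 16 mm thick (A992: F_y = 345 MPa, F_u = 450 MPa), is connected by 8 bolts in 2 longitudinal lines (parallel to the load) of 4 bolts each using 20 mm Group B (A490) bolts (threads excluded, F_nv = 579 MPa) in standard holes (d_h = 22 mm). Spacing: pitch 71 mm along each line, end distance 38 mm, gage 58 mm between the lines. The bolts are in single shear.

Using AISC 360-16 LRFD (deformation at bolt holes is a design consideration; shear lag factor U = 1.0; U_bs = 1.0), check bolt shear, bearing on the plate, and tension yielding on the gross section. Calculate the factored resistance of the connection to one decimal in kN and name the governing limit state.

939.0 kN (gross-section yield governs)

Bolt shear: A_b = π(20)²/4 = 314.16 mm². φR_n = 0.75 × 579 × 314.16 × 8 × 1 = 1091.4 kN.
Bearing (16 mm plate, F_u = 450 MPa): end bolts L_c = 38 − 22/2 = 27, R_n = min(1.2×27×16×450, 2.4×20×16×450) = 233.28 kN/bolt; interior L_c = 71 − 22 = 49, R_n = 345.6 kN/bolt. φR_n = 0.75 × (2×233.28 + 6×345.6) = 1905.1 kN.
Tension yield (gross): A_g = 189×16 = 3024 mm². φR_n = 0.90 × 345 × 3024 = 939.0 kN.
Governing: min(1091.4, 1905.1, 939.0) = 939.0 kN → gross-section yield.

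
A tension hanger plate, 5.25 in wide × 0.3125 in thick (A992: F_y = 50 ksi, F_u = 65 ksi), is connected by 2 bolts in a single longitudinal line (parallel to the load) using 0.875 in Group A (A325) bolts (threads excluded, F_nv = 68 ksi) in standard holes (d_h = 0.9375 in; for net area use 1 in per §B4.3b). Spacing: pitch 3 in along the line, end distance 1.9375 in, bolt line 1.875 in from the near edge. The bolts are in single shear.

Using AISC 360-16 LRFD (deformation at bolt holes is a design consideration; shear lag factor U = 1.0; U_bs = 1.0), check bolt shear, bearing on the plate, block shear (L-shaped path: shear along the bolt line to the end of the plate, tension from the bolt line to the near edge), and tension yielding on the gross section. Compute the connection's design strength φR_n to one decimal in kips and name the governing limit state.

52.4 kips (block shear governs)

Bolt shear: A_b = π(0.875)²/4 = 0.60132 in². φR_n = 0.75 × 68 × 0.60132 × 2 × 1 = 61.3 kips.
Bearing (0.3125 in plate, F_u = 65 ksi): end bolts L_c = 1.9375 − 0.9375/2 = 1.46875, R_n = min(1.2×1.46875×0.3125×65, 2.4×0.875×0.3125×65) = 35.801 kips/bolt; interior L_c = 3 − 0.9375 = 2.0625, R_n = 42.656 kips/bolt. φR_n = 0.75 × (1×35.801 + 1×42.656) = 58.8 kips.
Block shear: shear path 1×[1.9375+1×3] = 1×4.9375 in, A_gv = 1.543, A_nv = 1×(4.9375 − 1.5×1)×0.3125 = 1.0742 in²; tension to near edge: (1.875 − 0.5×1)×0.3125 = 0.42969 in². R_n = min(0.6×65×1.0742, 0.6×50×1.543) + 1.0×65×0.42969 = min(41.894, 46.29) + 27.93 = 69.824 kips. φR_n = 0.75 × 69.824 = 52.4 kips.
Tension yield (gross): A_g = 5.25×0.3125 = 1.6406 in². φR_n = 0.90 × 50 × 1.6406 = 73.8 kips.
Governing: min(61.3, 58.8, 52.4, 73.8) = 52.4 kips → block shear.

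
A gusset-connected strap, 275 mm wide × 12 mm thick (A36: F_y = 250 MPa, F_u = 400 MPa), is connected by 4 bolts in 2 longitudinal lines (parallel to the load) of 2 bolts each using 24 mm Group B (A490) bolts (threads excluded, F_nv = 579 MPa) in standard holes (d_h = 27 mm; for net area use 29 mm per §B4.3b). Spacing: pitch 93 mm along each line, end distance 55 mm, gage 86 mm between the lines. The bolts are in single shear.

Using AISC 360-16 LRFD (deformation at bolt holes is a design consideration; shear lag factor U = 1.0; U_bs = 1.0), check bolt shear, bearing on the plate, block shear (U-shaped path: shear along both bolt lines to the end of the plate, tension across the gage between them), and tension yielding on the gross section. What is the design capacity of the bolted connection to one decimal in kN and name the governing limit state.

Bolt shear: A_b = π(24)²/4 = 452.39 mm². φR_n = 0.75 × 579 × 452.39 × 4 × 1 = 785.8 kN.
Bearing (12 mm plate, F_u = 400 MPa): end bolts L_c = 55 − 27/2 = 41.5, R_n = min(1.2×41.5×12×400, 2.4×24×12×400) = 239.04 kN/bolt; interior L_c = 93 − 27 = 66, R_n = 276.48 kN/bolt. φR_n = 0.75 × (2×239.04 + 2×276.48) = 773.3 kN.
Block shear: shear path 2×[55+1×93] = 2×148 mm, A_gv = 3552, A_nv = 2×(148 − 1.5×29)×12 = 2508 mm²; tension across gage: (86 − 1×29)×12 = 684 mm². R_n = min(0.6×400×2508, 0.6×250×3552) + 1.0×400×684 = min(601.92, 532.8) + 273.6 = 806.4 kN. φR_n = 0.75 × 806.4 = 604.8 kN.
Tension yield (gross): A_g = 275×12 = 3300 mm². φR_n = 0.90 × 250 × 3300 = 742.5 kN.
Governing: min(785.8, 773.3, 604.8, 742.5) = 604.8 kN → block shear.

604.8 kN (block shear governs)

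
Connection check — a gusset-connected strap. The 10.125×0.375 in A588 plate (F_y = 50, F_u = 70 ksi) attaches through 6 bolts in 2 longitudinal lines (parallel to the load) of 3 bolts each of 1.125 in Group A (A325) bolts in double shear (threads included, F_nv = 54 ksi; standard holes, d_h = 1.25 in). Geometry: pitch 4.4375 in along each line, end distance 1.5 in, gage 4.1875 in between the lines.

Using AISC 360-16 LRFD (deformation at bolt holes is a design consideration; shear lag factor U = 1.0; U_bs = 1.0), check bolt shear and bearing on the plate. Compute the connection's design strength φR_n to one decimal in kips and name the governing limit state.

254.0 kips (bearing governs)

Bolt shear: A_b = π(1.125)²/4 = 0.99402 in². φR_n = 0.75 × 54 × 0.99402 × 6 × 2 = 483.1 kips.
Bearing (0.375 in plate, F_u = 70 ksi): end bolts L_c = 1.5 − 1.25/2 = 0.875, R_n = min(1.2×0.875×0.375×70, 2.4×1.125×0.375×70) = 27.563 kips/bolt; interior L_c = 4.4375 − 1.25 = 3.1875, R_n = 70.875 kips/bolt. φR_n = 0.75 × (2×27.563 + 4×70.875) = 254.0 kips.
Governing: min(483.1, 254.0) = 254.0 kips → bearing.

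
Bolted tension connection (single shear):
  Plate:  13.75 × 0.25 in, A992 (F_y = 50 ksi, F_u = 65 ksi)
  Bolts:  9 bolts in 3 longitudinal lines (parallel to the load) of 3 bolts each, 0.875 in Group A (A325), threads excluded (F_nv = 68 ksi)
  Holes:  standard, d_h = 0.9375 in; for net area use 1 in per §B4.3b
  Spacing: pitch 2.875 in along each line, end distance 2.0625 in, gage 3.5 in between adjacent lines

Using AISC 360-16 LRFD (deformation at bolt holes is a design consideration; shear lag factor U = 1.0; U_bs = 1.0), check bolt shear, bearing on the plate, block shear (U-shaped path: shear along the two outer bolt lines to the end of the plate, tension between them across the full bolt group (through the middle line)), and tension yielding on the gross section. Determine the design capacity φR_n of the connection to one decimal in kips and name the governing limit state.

Bolt shear: A_b = π(0.875)²/4 = 0.60132 in². φR_n = 0.75 × 68 × 0.60132 × 9 × 1 = 276.0 kips.
Bearing (0.25 in plate, F_u = 65 ksi): end bolts L_c = 2.0625 − 0.9375/2 = 1.59375, R_n = min(1.2×1.59375×0.25×65, 2.4×0.875×0.25×65) = 31.078 kips/bolt; interior L_c = 2.875 − 0.9375 = 1.9375, R_n = 34.125 kips/bolt. φR_n = 0.75 × (3×31.078 + 6×34.125) = 223.5 kips.
Block shear: shear path 2×[2.0625+2×2.875] = 2×7.8125 in, A_gv = 3.9063, A_nv = 2×(7.8125 − 2.5×1)×0.25 = 2.6563 in²; tension across gage: (7 − 2×1)×0.25 = 1.25 in². R_n = min(0.6×65×2.6563, 0.6×50×3.9063) + 1.0×65×1.25 = min(103.6, 117.19) + 81.25 = 184.85 kips. φR_n = 0.75 × 184.85 = 138.6 kips.
Tension yield (gross): A_g = 13.75×0.25 = 3.4375 in². φR_n = 0.90 × 50 × 3.4375 = 154.7 kips.
Governing: min(276.0, 223.5, 138.6, 154.7) = 138.6 kips → block shear.

138.6 kips (block shear governs)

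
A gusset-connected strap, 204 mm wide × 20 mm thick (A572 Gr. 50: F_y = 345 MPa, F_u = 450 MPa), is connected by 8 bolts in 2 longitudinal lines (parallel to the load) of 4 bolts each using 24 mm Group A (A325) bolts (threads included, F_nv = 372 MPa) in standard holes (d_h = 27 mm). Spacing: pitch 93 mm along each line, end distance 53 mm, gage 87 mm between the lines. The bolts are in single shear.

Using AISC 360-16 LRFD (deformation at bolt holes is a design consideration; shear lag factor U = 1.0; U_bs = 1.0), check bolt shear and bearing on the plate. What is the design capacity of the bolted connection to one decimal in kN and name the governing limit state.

Bolt shear: A_b = π(24)²/4 = 452.39 mm². φR_n = 0.75 × 372 × 452.39 × 8 × 1 = 1009.7 kN.
Bearing (20 mm plate, F_u = 450 MPa): end bolts L_c = 53 − 27/2 = 39.5, R_n = min(1.2×39.5×20×450, 2.4×24×20×450) = 426.6 kN/bolt; interior L_c = 93 − 27 = 66, R_n = 518.4 kN/bolt. φR_n = 0.75 × (2×426.6 + 6×518.4) = 2972.7 kN.
Governing: min(1009.7, 2972.7) = 1009.7 kN → bolt shear.

1009.7 kN (bolt shear governs)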